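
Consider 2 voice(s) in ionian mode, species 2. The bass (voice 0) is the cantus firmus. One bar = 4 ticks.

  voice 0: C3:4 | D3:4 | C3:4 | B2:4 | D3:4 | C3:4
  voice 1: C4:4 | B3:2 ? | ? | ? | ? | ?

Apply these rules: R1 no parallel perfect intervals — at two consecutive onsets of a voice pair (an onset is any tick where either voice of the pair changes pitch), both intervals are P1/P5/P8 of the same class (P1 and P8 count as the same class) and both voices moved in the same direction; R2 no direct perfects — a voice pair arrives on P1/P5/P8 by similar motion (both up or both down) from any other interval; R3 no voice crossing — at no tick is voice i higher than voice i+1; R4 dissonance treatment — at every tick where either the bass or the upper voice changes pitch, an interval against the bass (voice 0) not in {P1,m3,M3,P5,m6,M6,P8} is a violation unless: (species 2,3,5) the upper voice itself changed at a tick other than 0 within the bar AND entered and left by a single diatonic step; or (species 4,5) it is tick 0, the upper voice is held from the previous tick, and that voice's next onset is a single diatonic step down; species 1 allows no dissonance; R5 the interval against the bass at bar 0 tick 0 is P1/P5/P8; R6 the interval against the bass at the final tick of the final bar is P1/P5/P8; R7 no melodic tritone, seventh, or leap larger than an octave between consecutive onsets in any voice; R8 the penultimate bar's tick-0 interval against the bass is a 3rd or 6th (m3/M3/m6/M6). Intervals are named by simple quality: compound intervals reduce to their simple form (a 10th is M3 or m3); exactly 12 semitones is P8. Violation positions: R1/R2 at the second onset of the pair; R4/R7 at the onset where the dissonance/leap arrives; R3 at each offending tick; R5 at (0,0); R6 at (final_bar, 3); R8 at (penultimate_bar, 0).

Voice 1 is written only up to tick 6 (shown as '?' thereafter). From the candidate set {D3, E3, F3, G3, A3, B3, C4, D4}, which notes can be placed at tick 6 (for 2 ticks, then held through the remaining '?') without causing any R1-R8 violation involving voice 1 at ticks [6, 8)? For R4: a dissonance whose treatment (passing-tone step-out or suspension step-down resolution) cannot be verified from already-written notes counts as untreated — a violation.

{A3, B3, D3, D4}

D3: legal
E3: violates R4
F3: violates R7
G3: violates R4
A3: legal
B3: legal
C4: violates R4
D4: legal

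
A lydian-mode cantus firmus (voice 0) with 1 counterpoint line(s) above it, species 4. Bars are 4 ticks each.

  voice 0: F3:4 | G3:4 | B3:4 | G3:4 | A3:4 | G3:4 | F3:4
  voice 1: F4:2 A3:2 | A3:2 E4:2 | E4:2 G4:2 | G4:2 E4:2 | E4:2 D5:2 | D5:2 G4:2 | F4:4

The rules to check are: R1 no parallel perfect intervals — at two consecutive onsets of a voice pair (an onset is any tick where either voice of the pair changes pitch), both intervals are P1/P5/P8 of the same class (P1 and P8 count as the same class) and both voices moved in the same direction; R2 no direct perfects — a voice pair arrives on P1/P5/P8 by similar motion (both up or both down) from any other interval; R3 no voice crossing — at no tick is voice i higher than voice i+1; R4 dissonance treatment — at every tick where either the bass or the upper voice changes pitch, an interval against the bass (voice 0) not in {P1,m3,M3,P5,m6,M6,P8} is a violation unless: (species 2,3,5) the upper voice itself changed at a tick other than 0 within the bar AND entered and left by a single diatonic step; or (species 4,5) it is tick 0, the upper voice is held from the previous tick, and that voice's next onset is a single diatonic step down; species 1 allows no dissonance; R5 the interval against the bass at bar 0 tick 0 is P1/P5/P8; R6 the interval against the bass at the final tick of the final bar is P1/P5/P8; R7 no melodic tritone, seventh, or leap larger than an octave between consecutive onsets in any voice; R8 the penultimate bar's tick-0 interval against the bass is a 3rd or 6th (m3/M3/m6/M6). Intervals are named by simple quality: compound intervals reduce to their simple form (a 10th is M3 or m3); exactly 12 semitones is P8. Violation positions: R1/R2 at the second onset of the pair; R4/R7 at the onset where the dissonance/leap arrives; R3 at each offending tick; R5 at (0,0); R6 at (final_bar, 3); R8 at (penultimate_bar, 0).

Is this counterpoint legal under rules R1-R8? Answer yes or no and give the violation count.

No (6 violations)

bar 0: v0=F3 v1=F4 (P8)
bar 1: v0=G3 v1=A3 (M2)
bar 2: v0=B3 v1=E4 (P4)
bar 3: v0=G3 v1=G4 (P8)
bar 4: v0=A3 v1=E4 (P5)
bar 5: v0=G3 v1=D5 (P5)
bar 6: v0=F3 v1=F4 (P8)
  R4 @ bar1.0: G3/A3 M2 untreated
  R4 @ bar2.0: B3/E4 P4 untreated
  R4 @ bar4.2: A3/D5 P4 untreated
  R7 @ bar4.2: E4->D5 leap 10st
  R8 @ bar5.0: penult P5 not 3rd/6th
  R1 @ bar6.0: G3/G4 P8 -> F3/F4 P8 similar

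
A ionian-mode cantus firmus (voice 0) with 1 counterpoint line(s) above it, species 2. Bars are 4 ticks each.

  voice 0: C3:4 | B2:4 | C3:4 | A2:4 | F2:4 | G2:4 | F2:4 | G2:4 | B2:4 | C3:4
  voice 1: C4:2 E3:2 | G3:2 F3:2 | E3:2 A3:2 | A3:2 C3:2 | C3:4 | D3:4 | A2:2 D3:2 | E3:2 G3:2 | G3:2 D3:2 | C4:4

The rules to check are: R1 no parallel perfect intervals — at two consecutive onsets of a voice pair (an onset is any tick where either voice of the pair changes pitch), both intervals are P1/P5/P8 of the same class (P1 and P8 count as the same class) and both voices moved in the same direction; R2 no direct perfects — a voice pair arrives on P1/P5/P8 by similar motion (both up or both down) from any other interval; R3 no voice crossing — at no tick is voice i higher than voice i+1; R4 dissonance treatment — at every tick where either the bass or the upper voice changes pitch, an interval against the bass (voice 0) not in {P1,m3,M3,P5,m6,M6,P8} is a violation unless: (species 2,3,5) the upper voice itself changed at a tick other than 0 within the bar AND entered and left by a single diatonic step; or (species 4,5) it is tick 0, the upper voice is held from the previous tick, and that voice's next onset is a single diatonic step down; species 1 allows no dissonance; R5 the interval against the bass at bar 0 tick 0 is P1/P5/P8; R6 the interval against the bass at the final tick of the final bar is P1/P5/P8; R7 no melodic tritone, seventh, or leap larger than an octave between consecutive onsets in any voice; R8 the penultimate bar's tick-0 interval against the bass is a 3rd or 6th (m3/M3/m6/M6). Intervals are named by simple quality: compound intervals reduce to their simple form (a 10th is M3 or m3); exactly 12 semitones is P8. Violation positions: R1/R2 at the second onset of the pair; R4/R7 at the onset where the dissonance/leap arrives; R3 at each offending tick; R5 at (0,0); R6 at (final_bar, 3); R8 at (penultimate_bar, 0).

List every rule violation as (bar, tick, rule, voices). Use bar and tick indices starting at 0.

(5, 0, R1, (0, 1))
(9, 0, R2, (0, 1))
(9, 0, R7, (1,))

bar 0: v0=C3 v1=C4 downbeat P8
bar 1: v0=B2 v1=G3 downbeat m6
bar 2: v0=C3 v1=E3 downbeat M3
bar 3: v0=A2 v1=A3 downbeat P8
bar 4: v0=F2 v1=C3 downbeat P5
bar 5: v0=G2 v1=D3 downbeat P5
bar 6: v0=F2 v1=A2 downbeat M3
bar 7: v0=G2 v1=E3 downbeat M6
bar 8: v0=B2 v1=G3 downbeat m6
bar 9: v0=C3 v1=C4 downbeat P8
  -> R1 @ bar 5 tick 0 v(0, 1): F2/C3 P5 -> G2/D3 P5 similar
  -> R2 @ bar 9 tick 0 v(0, 1): B2/D3 m3 -> C3/C4 P8 similar
  -> R7 @ bar 9 tick 0 v(1,): D3->C4 leap 10st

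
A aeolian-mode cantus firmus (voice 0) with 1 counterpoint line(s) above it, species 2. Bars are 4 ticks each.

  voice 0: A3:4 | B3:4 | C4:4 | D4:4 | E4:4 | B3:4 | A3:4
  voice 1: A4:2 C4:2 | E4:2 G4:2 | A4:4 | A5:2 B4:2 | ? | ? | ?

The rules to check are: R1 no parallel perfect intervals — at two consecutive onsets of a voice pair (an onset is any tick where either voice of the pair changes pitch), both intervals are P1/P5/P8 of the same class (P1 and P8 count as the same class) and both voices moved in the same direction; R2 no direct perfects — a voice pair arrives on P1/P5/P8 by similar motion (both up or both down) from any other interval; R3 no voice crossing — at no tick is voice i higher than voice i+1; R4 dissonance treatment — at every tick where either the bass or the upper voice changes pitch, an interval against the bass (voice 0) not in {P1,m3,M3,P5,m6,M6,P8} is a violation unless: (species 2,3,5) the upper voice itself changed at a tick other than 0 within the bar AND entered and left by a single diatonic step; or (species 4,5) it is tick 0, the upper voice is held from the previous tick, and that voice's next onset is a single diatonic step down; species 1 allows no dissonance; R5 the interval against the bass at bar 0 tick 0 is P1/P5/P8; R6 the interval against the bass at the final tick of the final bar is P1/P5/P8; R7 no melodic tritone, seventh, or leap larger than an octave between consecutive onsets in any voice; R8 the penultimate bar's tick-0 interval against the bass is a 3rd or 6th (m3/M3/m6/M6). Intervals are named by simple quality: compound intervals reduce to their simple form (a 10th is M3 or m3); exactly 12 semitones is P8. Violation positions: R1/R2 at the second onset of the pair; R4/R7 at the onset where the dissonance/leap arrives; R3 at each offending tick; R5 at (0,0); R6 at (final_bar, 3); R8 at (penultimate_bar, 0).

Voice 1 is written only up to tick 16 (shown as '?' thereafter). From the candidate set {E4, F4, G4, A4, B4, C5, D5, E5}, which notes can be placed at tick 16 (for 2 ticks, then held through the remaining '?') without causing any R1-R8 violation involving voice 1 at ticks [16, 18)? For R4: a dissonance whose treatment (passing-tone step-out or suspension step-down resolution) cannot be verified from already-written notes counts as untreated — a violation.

{B4, C5, E4, G4}

E4: legal
F4: violates R4,R7
G4: legal
A4: violates R4
B4: legal
C5: legal
D5: violates R4
E5: violates R2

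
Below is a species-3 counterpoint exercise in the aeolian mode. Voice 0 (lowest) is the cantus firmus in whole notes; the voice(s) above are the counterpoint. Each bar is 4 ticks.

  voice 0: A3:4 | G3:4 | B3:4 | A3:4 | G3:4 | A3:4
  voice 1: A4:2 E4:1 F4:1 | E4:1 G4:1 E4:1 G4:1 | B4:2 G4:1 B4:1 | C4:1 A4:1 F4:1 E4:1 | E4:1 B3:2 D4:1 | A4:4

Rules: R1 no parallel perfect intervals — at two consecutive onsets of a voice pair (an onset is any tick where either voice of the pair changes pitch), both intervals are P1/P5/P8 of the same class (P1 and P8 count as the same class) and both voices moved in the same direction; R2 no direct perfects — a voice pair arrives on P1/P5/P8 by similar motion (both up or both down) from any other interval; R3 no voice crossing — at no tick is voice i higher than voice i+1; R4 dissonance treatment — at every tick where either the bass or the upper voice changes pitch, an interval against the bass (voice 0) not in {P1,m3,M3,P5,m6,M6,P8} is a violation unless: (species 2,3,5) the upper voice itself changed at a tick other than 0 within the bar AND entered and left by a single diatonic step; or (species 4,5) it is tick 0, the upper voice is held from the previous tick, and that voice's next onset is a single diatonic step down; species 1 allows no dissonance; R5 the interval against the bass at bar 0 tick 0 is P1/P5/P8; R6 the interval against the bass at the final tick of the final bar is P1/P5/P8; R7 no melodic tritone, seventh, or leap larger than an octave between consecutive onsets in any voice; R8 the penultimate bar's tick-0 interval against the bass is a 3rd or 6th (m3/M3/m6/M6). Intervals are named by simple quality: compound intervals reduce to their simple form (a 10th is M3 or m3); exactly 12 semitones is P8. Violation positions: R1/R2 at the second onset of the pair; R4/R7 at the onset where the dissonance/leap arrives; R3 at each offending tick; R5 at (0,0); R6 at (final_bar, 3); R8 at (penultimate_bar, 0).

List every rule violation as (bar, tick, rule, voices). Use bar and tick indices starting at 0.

(2, 0, R1, (0, 1))
(3, 0, R7, (1,))
(5, 0, R2, (0, 1))

bar 0: v0=A3 v1=A4 downbeat P8
bar 1: v0=G3 v1=E4 downbeat M6
bar 2: v0=B3 v1=B4 downbeat P8
bar 3: v0=A3 v1=C4 downbeat m3
bar 4: v0=G3 v1=E4 downbeat M6
bar 5: v0=A3 v1=A4 downbeat P8
  -> R1 @ bar 2 tick 0 v(0, 1): G3/G4 P8 -> B3/B4 P8 similar
  -> R7 @ bar 3 tick 0 v(1,): B4->C4 leap 11st
  -> R2 @ bar 5 tick 0 v(0, 1): G3/D4 P5 -> A3/A4 P8 similar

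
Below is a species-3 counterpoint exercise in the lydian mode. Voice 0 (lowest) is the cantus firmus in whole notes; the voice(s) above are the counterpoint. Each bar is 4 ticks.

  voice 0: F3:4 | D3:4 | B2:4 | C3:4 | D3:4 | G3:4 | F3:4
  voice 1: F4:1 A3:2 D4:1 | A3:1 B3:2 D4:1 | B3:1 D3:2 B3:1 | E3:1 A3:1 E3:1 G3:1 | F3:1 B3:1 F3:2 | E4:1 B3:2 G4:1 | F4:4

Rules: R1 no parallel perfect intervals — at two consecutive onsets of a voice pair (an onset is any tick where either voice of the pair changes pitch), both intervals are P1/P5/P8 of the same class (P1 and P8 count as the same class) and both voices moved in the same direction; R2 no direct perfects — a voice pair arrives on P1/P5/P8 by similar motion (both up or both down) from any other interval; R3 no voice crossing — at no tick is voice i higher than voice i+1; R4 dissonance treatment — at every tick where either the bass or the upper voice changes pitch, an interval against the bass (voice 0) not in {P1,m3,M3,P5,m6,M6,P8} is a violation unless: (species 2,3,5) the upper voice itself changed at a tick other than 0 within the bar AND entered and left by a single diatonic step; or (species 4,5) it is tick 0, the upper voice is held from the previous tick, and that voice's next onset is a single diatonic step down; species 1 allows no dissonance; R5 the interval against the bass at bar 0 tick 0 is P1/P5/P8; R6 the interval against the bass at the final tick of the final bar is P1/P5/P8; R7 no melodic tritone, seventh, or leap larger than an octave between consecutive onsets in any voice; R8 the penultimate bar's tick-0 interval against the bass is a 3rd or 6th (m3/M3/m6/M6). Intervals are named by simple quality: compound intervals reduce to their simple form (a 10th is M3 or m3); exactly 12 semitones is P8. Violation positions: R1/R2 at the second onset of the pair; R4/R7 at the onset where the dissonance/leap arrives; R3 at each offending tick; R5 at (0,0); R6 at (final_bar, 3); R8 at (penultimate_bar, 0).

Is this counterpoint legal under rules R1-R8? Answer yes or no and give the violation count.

No (6 violations)

bar 0: v0=F3 v1=F4 (P8)
bar 1: v0=D3 v1=A3 (P5)
bar 2: v0=B2 v1=B3 (P8)
bar 3: v0=C3 v1=E3 (M3)
bar 4: v0=D3 v1=F3 (m3)
bar 5: v0=G3 v1=E4 (M6)
bar 6: v0=F3 v1=F4 (P8)
  R2 @ bar1.0: F3/D4 M6 -> D3/A3 P5 similar
  R1 @ bar2.0: D3/D4 P8 -> B2/B3 P8 similar
  R7 @ bar4.1: F3->B3 leap 6st
  R7 @ bar4.2: B3->F3 leap 6st
  R7 @ bar5.0: F3->E4 leap 11st
  R1 @ bar6.0: G3/G4 P8 -> F3/F4 P8 similar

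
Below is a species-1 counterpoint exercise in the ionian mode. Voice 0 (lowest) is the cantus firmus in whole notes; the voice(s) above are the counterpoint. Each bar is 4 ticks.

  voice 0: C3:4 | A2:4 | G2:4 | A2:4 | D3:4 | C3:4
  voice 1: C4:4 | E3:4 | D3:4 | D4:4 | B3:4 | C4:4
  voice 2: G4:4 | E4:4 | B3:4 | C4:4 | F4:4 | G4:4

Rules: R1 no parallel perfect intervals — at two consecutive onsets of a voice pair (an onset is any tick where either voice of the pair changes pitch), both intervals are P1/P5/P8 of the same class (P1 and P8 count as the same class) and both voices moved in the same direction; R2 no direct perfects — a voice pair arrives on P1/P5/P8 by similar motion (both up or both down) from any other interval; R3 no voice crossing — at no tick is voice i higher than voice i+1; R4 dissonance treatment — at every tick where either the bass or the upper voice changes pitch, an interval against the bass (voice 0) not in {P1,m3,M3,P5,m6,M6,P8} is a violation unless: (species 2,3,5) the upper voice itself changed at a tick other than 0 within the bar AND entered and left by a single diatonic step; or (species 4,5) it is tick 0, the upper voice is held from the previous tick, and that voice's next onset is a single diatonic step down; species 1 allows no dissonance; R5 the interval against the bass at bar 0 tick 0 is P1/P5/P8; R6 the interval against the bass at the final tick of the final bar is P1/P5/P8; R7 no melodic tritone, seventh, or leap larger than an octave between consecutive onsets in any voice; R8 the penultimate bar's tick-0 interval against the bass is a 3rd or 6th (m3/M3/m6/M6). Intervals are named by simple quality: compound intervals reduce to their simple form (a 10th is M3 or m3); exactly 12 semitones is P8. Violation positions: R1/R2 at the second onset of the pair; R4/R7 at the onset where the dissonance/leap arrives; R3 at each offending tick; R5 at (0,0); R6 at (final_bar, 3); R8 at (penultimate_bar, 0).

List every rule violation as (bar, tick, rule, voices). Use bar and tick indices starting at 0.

(1, 0, R1, (0, 2))
(1, 0, R2, (0, 1))
(1, 0, R2, (1, 2))
(2, 0, R1, (0, 1))
(3, 0, R3, (1, 2))
(3, 0, R4, (0, 1))
(3, 1, R3, (1, 2))
(3, 2, R3, (1, 2))
(3, 3, R3, (1, 2))
(5, 0, R2, (1, 2))

bar 0: v0=C3 v1=C4 v2=G4 downbeat P5
bar 1: v0=A2 v1=E3 v2=E4 downbeat P5
bar 2: v0=G2 v1=D3 v2=B3 downbeat M3
bar 3: v0=A2 v1=D4 v2=C4 downbeat m3
bar 4: v0=D3 v1=B3 v2=F4 downbeat m3
bar 5: v0=C3 v1=C4 v2=G4 downbeat P5
  -> R1 @ bar 1 tick 0 v(0, 2): C3/G4 P5 -> A2/E4 P5 similar
  -> R2 @ bar 1 tick 0 v(0, 1): C3/C4 P8 -> A2/E3 P5 similar
  -> R2 @ bar 1 tick 0 v(1, 2): C4/G4 P5 -> E3/E4 P8 similar
  -> R1 @ bar 2 tick 0 v(0, 1): A2/E3 P5 -> G2/D3 P5 similar
  -> R3 @ bar 3 tick 0 v(1, 2): D4 above C4
  -> R4 @ bar 3 tick 0 v(0, 1): A2/D4 P4 untreated
  -> R3 @ bar 3 tick 1 v(1, 2): D4 above C4
  -> R3 @ bar 3 tick 2 v(1, 2): D4 above C4
  -> R3 @ bar 3 tick 3 v(1, 2): D4 above C4
  -> R2 @ bar 5 tick 0 v(1, 2): B3/F4 TT -> C4/G4 P5 similar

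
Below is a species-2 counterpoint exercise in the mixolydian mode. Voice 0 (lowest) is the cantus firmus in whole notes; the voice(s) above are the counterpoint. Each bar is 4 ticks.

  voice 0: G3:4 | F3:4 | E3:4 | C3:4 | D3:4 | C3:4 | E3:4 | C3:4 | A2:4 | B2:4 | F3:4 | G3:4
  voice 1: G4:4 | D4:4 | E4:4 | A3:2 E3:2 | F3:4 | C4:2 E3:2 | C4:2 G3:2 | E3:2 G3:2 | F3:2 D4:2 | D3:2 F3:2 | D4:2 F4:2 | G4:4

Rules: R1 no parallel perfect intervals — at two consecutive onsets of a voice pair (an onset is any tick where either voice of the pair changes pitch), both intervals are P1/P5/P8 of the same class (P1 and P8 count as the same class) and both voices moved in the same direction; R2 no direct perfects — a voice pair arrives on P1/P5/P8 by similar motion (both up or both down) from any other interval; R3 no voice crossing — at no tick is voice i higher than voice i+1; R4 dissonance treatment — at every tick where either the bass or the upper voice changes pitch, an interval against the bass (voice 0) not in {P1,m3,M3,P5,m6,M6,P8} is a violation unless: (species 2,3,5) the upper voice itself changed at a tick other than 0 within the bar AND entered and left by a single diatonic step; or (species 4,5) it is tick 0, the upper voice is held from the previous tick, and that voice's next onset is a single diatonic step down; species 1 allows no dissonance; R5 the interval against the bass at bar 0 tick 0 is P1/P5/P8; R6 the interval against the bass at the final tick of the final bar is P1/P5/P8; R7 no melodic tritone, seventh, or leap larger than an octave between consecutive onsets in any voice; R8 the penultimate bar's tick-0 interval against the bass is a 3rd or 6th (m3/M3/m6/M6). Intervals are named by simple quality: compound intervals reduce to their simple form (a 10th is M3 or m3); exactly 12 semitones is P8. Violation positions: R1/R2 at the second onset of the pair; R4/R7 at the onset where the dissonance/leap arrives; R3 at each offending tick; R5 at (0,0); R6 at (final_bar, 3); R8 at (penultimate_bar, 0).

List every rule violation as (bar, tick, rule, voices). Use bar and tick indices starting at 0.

(8, 2, R4, (0, 1))
(9, 2, R4, (0, 1))
(10, 0, R7, (0,))
(11, 0, R1, (0, 1))

bar 0: v0=G3 v1=G4 downbeat P8
bar 1: v0=F3 v1=D4 downbeat M6
bar 2: v0=E3 v1=E4 downbeat P8
bar 3: v0=C3 v1=A3 downbeat M6
bar 4: v0=D3 v1=F3 downbeat m3
bar 5: v0=C3 v1=C4 downbeat P8
bar 6: v0=E3 v1=C4 downbeat m6
bar 7: v0=C3 v1=E3 downbeat M3
bar 8: v0=A2 v1=F3 downbeat m6
bar 9: v0=B2 v1=D3 downbeat m3
bar 10: v0=F3 v1=D4 downbeat M6
bar 11: v0=G3 v1=G4 downbeat P8
  -> R4 @ bar 8 tick 2 v(0, 1): A2/D4 P4 untreated
  -> R4 @ bar 9 tick 2 v(0, 1): B2/F3 TT untreated
  -> R7 @ bar 10 tick 0 v(0,): B2->F3 leap 6st
  -> R1 @ bar 11 tick 0 v(0, 1): F3/F4 P8 -> G3/G4 P8 similar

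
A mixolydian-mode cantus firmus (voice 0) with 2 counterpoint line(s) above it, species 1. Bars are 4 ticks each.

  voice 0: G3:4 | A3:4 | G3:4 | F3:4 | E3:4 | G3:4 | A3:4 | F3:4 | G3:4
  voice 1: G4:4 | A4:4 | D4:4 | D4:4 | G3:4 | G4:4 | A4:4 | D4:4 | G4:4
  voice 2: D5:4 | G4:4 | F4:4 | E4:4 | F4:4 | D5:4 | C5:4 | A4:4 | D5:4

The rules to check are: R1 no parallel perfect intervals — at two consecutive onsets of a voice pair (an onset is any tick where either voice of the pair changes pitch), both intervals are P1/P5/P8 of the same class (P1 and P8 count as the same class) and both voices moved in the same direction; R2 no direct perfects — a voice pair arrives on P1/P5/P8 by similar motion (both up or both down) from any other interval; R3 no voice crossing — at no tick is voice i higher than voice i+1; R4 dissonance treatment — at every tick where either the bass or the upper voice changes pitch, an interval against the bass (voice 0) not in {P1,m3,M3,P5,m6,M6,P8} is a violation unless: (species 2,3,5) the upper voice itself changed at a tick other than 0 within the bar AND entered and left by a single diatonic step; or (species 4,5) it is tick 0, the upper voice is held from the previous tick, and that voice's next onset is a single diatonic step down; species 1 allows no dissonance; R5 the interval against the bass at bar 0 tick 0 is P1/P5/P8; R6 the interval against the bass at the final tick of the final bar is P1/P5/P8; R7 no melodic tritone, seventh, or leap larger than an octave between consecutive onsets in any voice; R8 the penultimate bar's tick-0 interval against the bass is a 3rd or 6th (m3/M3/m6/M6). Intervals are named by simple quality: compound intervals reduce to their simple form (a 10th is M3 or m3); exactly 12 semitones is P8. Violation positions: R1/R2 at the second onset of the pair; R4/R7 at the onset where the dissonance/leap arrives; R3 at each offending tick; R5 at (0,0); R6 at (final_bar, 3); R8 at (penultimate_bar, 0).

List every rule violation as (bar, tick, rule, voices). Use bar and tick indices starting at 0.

(1, 0, R1, (0, 1))
(1, 0, R3, (1, 2))
(1, 0, R4, (0, 2))
(1, 1, R3, (1, 2))
(1, 2, R3, (1, 2))
(1, 3, R3, (1, 2))
(2, 0, R2, (0, 1))
(2, 0, R4, (0, 2))
(3, 0, R4, (0, 2))
(4, 0, R4, (0, 2))
(5, 0, R2, (0, 1))
(5, 0, R2, (0, 2))
(5, 0, R2, (1, 2))
(6, 0, R1, (0, 1))
(7, 0, R2, (1, 2))
(8, 0, R1, (1, 2))
(8, 0, R2, (0, 1))
(8, 0, R2, (0, 2))

bar 0: v0=G3 v1=G4 v2=D5 downbeat P5
bar 1: v0=A3 v1=A4 v2=G4 downbeat m7
bar 2: v0=G3 v1=D4 v2=F4 downbeat m7
bar 3: v0=F3 v1=D4 v2=E4 downbeat M7
bar 4: v0=E3 v1=G3 v2=F4 downbeat m2
bar 5: v0=G3 v1=G4 v2=D5 downbeat P5
bar 6: v0=A3 v1=A4 v2=C5 downbeat m3
bar 7: v0=F3 v1=D4 v2=A4 downbeat M3
bar 8: v0=G3 v1=G4 v2=D5 downbeat P5
  -> R1 @ bar 1 tick 0 v(0, 1): G3/G4 P8 -> A3/A4 P8 similar
  -> R3 @ bar 1 tick 0 v(1, 2): A4 above G4
  -> R4 @ bar 1 tick 0 v(0, 2): A3/G4 m7 untreated
  -> R3 @ bar 1 tick 1 v(1, 2): A4 above G4
  -> R3 @ bar 1 tick 2 v(1, 2): A4 above G4
  -> R3 @ bar 1 tick 3 v(1, 2): A4 above G4
  -> R2 @ bar 2 tick 0 v(0, 1): A3/A4 P8 -> G3/D4 P5 similar
  -> R4 @ bar 2 tick 0 v(0, 2): G3/F4 m7 untreated
  -> R4 @ bar 3 tick 0 v(0, 2): F3/E4 M7 untreated
  -> R4 @ bar 4 tick 0 v(0, 2): E3/F4 m2 untreated
  -> R2 @ bar 5 tick 0 v(0, 1): E3/G3 m3 -> G3/G4 P8 similar
  -> R2 @ bar 5 tick 0 v(0, 2): E3/F4 m2 -> G3/D5 P5 similar
  -> R2 @ bar 5 tick 0 v(1, 2): G3/F4 m7 -> G4/D5 P5 similar
  -> R1 @ bar 6 tick 0 v(0, 1): G3/G4 P8 -> A3/A4 P8 similar
  -> R2 @ bar 7 tick 0 v(1, 2): A4/C5 m3 -> D4/A4 P5 similar
  -> R1 @ bar 8 tick 0 v(1, 2): D4/A4 P5 -> G4/D5 P5 similar
  -> R2 @ bar 8 tick 0 v(0, 1): F3/D4 M6 -> G3/G4 P8 similar
  -> R2 @ bar 8 tick 0 v(0, 2): F3/A4 M3 -> G3/D5 P5 similar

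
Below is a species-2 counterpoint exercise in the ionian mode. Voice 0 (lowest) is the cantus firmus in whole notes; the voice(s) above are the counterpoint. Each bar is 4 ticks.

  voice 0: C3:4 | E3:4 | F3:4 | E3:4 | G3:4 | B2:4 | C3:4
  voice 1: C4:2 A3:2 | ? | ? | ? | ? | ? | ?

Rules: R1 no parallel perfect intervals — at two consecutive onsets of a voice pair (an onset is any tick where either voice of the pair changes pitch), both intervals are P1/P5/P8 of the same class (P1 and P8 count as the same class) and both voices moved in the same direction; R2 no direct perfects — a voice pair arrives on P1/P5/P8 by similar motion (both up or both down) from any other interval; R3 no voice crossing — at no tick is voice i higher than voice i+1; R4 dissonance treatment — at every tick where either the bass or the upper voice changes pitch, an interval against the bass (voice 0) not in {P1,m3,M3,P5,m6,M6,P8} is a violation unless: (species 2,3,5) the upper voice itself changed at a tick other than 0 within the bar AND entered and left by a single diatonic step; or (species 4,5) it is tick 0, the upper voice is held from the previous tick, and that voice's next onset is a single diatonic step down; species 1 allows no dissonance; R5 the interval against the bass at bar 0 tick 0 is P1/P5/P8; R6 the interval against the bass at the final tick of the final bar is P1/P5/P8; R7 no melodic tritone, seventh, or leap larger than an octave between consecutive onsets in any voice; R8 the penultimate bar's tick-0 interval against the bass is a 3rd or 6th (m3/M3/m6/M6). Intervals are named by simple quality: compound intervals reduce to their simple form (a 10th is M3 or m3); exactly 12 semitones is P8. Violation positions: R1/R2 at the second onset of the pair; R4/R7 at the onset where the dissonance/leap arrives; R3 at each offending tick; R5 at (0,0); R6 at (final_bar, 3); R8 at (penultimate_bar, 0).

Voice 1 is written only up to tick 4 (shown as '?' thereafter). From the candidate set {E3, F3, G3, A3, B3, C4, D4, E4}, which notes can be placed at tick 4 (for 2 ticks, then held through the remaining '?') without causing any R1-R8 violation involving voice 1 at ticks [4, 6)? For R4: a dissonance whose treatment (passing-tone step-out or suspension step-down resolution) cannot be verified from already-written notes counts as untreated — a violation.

{C4, E3, G3}

E3: legal
F3: violates R4
G3: legal
A3: violates R4
B3: violates R2
C4: legal
D4: violates R4
E4: violates R2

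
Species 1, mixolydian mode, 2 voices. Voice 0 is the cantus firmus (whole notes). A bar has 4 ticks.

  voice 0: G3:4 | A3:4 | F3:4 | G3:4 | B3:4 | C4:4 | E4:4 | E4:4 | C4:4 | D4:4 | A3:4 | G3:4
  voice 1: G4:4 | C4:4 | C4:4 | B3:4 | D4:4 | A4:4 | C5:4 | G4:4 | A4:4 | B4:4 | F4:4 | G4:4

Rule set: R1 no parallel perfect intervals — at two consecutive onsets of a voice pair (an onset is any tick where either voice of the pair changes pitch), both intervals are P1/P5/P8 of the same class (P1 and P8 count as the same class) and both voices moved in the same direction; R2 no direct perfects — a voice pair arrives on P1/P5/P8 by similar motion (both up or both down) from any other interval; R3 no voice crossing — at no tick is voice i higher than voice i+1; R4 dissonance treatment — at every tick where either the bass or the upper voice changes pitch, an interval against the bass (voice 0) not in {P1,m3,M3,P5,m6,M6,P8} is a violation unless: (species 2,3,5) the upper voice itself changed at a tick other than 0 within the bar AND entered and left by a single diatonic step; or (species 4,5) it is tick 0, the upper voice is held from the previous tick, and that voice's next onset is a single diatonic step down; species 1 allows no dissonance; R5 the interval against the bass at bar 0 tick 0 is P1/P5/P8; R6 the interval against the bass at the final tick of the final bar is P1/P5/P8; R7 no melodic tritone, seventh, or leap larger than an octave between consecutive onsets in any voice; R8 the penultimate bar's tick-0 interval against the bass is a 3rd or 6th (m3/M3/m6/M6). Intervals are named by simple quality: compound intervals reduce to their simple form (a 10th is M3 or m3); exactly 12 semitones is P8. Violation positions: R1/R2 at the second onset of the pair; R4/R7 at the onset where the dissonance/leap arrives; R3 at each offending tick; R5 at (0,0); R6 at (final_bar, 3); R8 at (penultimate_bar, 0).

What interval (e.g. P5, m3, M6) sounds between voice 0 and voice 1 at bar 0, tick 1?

P8

voice 0=G3 voice 1=G4 -> P8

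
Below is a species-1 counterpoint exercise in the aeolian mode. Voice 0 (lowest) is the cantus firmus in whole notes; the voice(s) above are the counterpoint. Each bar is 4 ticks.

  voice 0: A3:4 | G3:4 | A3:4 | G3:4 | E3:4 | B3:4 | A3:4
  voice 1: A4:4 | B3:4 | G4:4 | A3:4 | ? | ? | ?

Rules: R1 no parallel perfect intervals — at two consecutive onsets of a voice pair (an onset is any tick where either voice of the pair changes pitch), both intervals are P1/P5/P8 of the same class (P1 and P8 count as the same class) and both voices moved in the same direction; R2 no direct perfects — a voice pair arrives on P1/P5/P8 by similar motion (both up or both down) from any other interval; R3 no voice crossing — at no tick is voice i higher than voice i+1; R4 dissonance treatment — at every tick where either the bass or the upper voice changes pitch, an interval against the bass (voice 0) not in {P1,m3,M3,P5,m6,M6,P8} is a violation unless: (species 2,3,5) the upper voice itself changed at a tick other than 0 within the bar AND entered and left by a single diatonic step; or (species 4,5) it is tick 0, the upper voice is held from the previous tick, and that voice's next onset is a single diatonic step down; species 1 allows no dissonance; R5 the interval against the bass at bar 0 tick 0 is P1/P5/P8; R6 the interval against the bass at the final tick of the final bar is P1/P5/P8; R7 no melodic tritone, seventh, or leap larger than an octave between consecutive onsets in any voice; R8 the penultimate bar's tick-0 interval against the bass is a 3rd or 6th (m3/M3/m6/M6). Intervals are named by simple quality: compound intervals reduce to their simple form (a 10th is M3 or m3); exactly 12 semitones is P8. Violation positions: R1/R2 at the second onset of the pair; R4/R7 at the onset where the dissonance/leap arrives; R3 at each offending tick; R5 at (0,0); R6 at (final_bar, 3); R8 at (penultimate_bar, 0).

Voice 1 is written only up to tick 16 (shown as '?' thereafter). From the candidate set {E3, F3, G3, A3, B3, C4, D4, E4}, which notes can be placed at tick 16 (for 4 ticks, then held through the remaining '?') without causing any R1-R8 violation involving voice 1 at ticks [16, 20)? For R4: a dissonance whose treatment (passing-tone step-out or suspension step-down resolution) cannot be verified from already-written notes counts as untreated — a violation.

E3: violates R2
F3: violates R4
G3: legal
A3: violates R4
B3: legal
C4: legal
D4: violates R4
E4: legal

{B3, C4, E4, G3}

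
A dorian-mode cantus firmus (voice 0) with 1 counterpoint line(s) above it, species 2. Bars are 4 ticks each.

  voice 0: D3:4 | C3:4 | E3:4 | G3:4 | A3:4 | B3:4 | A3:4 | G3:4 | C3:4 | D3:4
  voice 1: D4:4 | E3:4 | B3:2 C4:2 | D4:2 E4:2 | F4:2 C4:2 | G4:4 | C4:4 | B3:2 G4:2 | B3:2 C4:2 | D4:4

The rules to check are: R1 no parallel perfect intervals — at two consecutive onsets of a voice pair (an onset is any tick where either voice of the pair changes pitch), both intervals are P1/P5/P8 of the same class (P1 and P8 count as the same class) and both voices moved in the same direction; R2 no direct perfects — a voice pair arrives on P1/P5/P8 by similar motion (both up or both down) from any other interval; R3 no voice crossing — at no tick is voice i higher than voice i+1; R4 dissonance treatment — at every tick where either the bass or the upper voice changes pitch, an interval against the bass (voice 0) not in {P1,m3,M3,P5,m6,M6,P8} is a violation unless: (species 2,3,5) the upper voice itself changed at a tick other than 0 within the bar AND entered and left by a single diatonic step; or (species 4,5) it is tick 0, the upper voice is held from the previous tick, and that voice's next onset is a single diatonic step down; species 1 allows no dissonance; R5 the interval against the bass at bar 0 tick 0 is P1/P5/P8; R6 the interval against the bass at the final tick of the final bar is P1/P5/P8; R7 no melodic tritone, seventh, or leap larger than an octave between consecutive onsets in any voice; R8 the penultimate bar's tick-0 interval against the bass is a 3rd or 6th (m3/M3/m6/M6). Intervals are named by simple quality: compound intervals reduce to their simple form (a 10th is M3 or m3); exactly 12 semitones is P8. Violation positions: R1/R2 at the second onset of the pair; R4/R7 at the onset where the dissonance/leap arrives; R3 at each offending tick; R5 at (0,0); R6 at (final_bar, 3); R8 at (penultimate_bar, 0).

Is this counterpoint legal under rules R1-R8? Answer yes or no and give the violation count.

bar 0: v0=D3 v1=D4 (P8)
bar 1: v0=C3 v1=E3 (M3)
bar 2: v0=E3 v1=B3 (P5)
bar 3: v0=G3 v1=D4 (P5)
bar 4: v0=A3 v1=F4 (m6)
bar 5: v0=B3 v1=G4 (m6)
bar 6: v0=A3 v1=C4 (m3)
bar 7: v0=G3 v1=B3 (M3)
bar 8: v0=C3 v1=B3 (M7)
bar 9: v0=D3 v1=D4 (P8)
  R7 @ bar1.0: D4->E3 leap 10st
  R2 @ bar2.0: C3/E3 M3 -> E3/B3 P5 similar
  R2 @ bar3.0: E3/C4 m6 -> G3/D4 P5 similar
  R4 @ bar8.0: C3/B3 M7 untreated
  R8 @ bar8.0: penult M7 not 3rd/6th
  R1 @ bar9.0: C3/C4 P8 -> D3/D4 P8 similar

No (6 violations)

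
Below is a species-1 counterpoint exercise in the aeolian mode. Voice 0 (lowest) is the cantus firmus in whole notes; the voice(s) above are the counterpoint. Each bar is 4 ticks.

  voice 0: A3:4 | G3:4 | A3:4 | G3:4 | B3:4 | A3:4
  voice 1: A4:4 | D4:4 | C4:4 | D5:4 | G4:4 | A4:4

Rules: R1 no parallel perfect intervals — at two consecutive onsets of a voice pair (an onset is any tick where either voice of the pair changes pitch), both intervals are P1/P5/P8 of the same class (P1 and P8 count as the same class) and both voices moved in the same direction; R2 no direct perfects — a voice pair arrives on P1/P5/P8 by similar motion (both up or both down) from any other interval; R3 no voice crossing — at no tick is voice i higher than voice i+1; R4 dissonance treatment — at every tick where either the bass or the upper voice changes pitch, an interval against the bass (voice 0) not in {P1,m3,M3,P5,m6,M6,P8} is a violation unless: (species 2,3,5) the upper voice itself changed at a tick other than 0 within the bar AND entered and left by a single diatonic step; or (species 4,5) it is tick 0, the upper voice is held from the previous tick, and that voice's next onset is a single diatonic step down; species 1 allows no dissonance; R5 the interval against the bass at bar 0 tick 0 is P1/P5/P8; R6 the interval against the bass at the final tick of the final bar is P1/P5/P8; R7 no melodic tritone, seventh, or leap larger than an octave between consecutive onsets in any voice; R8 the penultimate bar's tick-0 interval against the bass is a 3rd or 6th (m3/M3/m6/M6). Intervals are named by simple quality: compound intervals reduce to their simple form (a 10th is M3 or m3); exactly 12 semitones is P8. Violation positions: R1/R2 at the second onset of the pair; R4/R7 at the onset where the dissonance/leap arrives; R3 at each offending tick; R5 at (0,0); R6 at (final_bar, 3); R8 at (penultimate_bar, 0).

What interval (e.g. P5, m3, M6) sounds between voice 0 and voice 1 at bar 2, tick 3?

voice 0=A3 voice 1=C4 -> m3

m3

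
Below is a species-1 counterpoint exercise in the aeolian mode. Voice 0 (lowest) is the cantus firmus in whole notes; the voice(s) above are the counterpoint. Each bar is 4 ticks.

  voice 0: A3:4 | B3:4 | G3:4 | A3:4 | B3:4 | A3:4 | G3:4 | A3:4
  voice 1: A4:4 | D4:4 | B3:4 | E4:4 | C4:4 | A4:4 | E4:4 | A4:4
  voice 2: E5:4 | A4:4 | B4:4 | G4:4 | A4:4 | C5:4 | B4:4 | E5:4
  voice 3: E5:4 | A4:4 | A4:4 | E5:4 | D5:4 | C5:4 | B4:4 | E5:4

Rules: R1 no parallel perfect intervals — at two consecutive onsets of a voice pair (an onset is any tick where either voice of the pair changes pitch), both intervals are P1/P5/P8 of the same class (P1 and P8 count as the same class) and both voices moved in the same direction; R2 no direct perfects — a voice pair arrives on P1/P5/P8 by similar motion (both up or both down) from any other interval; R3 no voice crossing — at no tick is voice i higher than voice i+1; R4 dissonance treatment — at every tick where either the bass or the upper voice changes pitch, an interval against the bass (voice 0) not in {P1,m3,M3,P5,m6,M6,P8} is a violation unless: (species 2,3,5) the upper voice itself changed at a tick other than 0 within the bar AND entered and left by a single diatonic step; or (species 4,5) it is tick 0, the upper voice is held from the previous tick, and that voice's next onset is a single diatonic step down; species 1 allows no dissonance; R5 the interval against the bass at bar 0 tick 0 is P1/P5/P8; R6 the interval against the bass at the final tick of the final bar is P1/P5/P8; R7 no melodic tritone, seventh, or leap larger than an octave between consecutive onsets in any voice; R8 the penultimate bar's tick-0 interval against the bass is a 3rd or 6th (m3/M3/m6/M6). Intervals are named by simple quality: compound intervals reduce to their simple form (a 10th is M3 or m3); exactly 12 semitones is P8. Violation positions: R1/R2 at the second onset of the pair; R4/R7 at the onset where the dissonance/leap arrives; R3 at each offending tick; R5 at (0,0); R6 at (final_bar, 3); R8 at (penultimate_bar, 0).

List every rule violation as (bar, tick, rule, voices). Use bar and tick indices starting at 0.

(1, 0, R1, (1, 2))
(1, 0, R1, (1, 3))
(1, 0, R1, (2, 3))
(1, 0, R4, (0, 2))
(1, 0, R4, (0, 3))
(2, 0, R3, (2, 3))
(2, 0, R4, (0, 3))
(2, 1, R3, (2, 3))
(2, 2, R3, (2, 3))
(2, 3, R3, (2, 3))
(3, 0, R2, (0, 1))
(3, 0, R2, (0, 3))
(3, 0, R2, (1, 3))
(3, 0, R4, (0, 2))
(4, 0, R4, (0, 1))
(4, 0, R4, (0, 2))
(6, 0, R1, (2, 3))
(6, 0, R2, (1, 2))
(6, 0, R2, (1, 3))
(7, 0, R1, (1, 2))
(7, 0, R1, (1, 3))
(7, 0, R1, (2, 3))
(7, 0, R2, (0, 1))
(7, 0, R2, (0, 2))
(7, 0, R2, (0, 3))

bar 0: v0=A3 v1=A4 v2=E5 v3=E5 downbeat P5
bar 1: v0=B3 v1=D4 v2=A4 v3=A4 downbeat m7
bar 2: v0=G3 v1=B3 v2=B4 v3=A4 downbeat M2
bar 3: v0=A3 v1=E4 v2=G4 v3=E5 downbeat P5
bar 4: v0=B3 v1=C4 v2=A4 v3=D5 downbeat m3
bar 5: v0=A3 v1=A4 v2=C5 v3=C5 downbeat m3
bar 6: v0=G3 v1=E4 v2=B4 v3=B4 downbeat M3
bar 7: v0=A3 v1=A4 v2=E5 v3=E5 downbeat P5
  -> R1 @ bar 1 tick 0 v(1, 2): A4/E5 P5 -> D4/A4 P5 similar
  -> R1 @ bar 1 tick 0 v(1, 3): A4/E5 P5 -> D4/A4 P5 similar
  -> R1 @ bar 1 tick 0 v(2, 3): E5/E5 P1 -> A4/A4 P1 similar
  -> R4 @ bar 1 tick 0 v(0, 2): B3/A4 m7 untreated
  -> R4 @ bar 1 tick 0 v(0, 3): B3/A4 m7 untreated
  -> R3 @ bar 2 tick 0 v(2, 3): B4 above A4
  -> R4 @ bar 2 tick 0 v(0, 3): G3/A4 M2 untreated
  -> R3 @ bar 2 tick 1 v(2, 3): B4 above A4
  -> R3 @ bar 2 tick 2 v(2, 3): B4 above A4
  -> R3 @ bar 2 tick 3 v(2, 3): B4 above A4
  -> R2 @ bar 3 tick 0 v(0, 1): G3/B3 M3 -> A3/E4 P5 similar
  -> R2 @ bar 3 tick 0 v(0, 3): G3/A4 M2 -> A3/E5 P5 similar
  -> R2 @ bar 3 tick 0 v(1, 3): B3/A4 m7 -> E4/E5 P8 similar
  -> R4 @ bar 3 tick 0 v(0, 2): A3/G4 m7 untreated
  -> R4 @ bar 4 tick 0 v(0, 1): B3/C4 m2 untreated
  -> R4 @ bar 4 tick 0 v(0, 2): B3/A4 m7 untreated
  -> R1 @ bar 6 tick 0 v(2, 3): C5/C5 P1 -> B4/B4 P1 similar
  -> R2 @ bar 6 tick 0 v(1, 2): A4/C5 m3 -> E4/B4 P5 similar
  -> R2 @ bar 6 tick 0 v(1, 3): A4/C5 m3 -> E4/B4 P5 similar
  -> R1 @ bar 7 tick 0 v(1, 2): E4/B4 P5 -> A4/E5 P5 similar
  -> R1 @ bar 7 tick 0 v(1, 3): E4/B4 P5 -> A4/E5 P5 similar
  -> R1 @ bar 7 tick 0 v(2, 3): B4/B4 P1 -> E5/E5 P1 similar
  -> R2 @ bar 7 tick 0 v(0, 1): G3/E4 M6 -> A3/A4 P8 similar
  -> R2 @ bar 7 tick 0 v(0, 2): G3/B4 M3 -> A3/E5 P5 similar
  -> R2 @ bar 7 tick 0 v(0, 3): G3/B4 M3 -> A3/E5 P5 similar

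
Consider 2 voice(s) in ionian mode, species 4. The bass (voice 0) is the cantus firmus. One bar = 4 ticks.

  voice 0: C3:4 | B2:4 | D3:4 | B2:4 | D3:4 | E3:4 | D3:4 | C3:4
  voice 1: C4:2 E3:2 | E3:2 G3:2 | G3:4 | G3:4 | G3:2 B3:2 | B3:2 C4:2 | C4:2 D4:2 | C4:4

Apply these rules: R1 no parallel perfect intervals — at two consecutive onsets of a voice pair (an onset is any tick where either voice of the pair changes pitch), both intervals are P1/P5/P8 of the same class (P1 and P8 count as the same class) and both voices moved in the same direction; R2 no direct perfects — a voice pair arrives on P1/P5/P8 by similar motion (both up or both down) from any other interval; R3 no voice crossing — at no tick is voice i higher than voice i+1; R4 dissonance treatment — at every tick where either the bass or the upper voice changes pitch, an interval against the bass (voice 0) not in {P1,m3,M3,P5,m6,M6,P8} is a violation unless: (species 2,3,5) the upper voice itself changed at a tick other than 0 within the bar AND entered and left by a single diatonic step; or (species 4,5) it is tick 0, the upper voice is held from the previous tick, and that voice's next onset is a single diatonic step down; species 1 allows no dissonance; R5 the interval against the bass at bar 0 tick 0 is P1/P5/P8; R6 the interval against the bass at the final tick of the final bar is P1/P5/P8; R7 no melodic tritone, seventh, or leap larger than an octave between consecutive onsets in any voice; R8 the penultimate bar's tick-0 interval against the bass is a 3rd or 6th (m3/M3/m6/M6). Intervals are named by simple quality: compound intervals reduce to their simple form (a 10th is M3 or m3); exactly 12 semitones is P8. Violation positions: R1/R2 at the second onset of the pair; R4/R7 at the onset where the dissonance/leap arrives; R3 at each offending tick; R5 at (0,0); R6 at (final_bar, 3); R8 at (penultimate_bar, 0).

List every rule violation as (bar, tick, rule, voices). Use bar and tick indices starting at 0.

(1, 0, R4, (0, 1))
(2, 0, R4, (0, 1))
(4, 0, R4, (0, 1))
(6, 0, R4, (0, 1))
(6, 0, R8, (0, 1))
(7, 0, R1, (0, 1))

bar 0: v0=C3 v1=C4 downbeat P8
bar 1: v0=B2 v1=E3 downbeat P4
bar 2: v0=D3 v1=G3 downbeat P4
bar 3: v0=B2 v1=G3 downbeat m6
bar 4: v0=D3 v1=G3 downbeat P4
bar 5: v0=E3 v1=B3 downbeat P5
bar 6: v0=D3 v1=C4 downbeat m7
bar 7: v0=C3 v1=C4 downbeat P8
  -> R4 @ bar 1 tick 0 v(0, 1): B2/E3 P4 untreated
  -> R4 @ bar 2 tick 0 v(0, 1): D3/G3 P4 untreated
  -> R4 @ bar 4 tick 0 v(0, 1): D3/G3 P4 untreated
  -> R4 @ bar 6 tick 0 v(0, 1): D3/C4 m7 untreated
  -> R8 @ bar 6 tick 0 v(0, 1): penult m7 not 3rd/6th
  -> R1 @ bar 7 tick 0 v(0, 1): D3/D4 P8 -> C3/C4 P8 similar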